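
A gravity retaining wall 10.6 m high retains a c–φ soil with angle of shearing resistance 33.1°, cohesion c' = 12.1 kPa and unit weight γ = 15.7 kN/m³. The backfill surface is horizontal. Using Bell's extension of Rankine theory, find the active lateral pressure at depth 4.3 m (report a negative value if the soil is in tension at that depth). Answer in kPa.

K_a = (1 − sin φ)/(1 + sin φ) = 0.2936.
σ_a = K_a γ z − 2c√K_a = 0.2936×15.7×4.3 − 2×12.1×0.5418 = 6.707 kPa.

6.71 kPa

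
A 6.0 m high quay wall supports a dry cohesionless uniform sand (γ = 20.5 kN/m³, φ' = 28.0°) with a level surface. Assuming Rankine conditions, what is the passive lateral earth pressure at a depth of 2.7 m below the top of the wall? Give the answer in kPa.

153 kPa

K_p = (1 + sin φ)/(1 − sin φ) = 2.770.
σ_h = K_p γ z = 2.770 × 20.5 × 2.7 = 153.3 kPa.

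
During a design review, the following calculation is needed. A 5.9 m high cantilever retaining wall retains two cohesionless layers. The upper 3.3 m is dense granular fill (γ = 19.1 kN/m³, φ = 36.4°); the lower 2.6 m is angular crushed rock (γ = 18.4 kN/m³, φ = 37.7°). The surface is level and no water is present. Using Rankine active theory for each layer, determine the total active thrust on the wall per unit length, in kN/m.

K_a1 = tan²(45°−36.4°/2) = 0.2552; K_a2 = tan²(45°−37.7°/2) = 0.2411.
Layer 1: σ at base = K_a1 γ₁ h₁ = 16.08 kPa; P₁ = ½×16.08×3.3 = 26.54.
Layer 2: σ_v at top = γ₁h₁ = 63.03; σ_h top = K_a2×63.03 = 15.19; σ_h base = K_a2×(63.03+18.4×2.6) = 26.73.
P₂ = ½(15.19+26.73)×2.6 = 54.50. Total P_a = 26.54+54.50 = 81.03 kN/m.

81.0 kN/m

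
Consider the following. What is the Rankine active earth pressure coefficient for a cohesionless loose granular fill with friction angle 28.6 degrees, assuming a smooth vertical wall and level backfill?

K_a = tan²(45° − φ/2) = tan²(30.70°) = 0.3525.

0.353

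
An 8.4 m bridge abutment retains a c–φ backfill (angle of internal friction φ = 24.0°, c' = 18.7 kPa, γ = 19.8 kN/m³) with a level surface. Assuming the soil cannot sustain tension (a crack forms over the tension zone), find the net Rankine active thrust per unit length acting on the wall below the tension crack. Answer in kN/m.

K_a = 0.4217; √K_a = 0.6494.
Tension-crack depth z_c = 2c/(γ√K_a) = 2×18.7/(19.8×0.6494) = 2.909 m.
σ_a at base = K_a γ H − 2c√K_a = 0.4217×19.8×8.4 − 2×18.7×0.6494 = 45.85 kPa.
P_a = ½ × 45.85 × (H − z_c) = 0.5×45.85×5.491 = 125.9 kN/m.

126 kN/m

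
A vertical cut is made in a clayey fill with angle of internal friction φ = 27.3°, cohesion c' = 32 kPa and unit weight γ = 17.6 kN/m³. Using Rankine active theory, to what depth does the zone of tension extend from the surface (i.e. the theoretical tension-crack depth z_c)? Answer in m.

5.97 m

K_a = tan²(45° − 27.3°/2) = 0.3711; √K_a = 0.6092.
The active pressure is zero where K_a γ z = 2c√K_a, so z_c = 2c/(γ√K_a) = 2×32/(17.6×0.6092) = 5.969 m.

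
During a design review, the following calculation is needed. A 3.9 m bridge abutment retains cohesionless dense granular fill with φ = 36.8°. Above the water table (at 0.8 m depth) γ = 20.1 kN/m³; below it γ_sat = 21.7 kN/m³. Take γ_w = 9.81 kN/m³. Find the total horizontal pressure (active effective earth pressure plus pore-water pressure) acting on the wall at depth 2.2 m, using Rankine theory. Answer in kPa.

K_a = (1 − sin φ)/(1 + sin φ) = 0.2508.
γ' = 21.7 − 9.81 = 11.89 kN/m³.
Effective vertical stress at 2.2 m: σ'_v = 20.1×0.8 + 11.89×1.40 = 32.73 kPa.
σ'_h = K_a σ'_v = 0.2508 × 32.73 = 8.206 kPa; u = γ_w × 1.40 = 13.73 kPa.
Total σ_h = 8.206 + 13.73 = 21.94 kPa.

21.9 kPa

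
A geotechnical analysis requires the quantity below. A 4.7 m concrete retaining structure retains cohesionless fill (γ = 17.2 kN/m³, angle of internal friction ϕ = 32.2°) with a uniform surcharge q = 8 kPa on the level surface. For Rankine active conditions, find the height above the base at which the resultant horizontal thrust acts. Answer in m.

K_a = 0.3047.
Triangular part P₁ = ½K_aγH² = 57.89 at H/3 = 1.567 m; rectangular part P₂ = K_a q H = 11.46 at H/2 = 2.350 m.
ȳ = (P₁·1.567 + P₂·2.350)/(P₁+P₂) = 1.696 m.

1.70 m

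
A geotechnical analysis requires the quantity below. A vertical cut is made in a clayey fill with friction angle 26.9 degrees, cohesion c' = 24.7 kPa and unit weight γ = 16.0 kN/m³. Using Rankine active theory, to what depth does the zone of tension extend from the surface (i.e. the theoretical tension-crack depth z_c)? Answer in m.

K_a = tan²(45° − 26.9°/2) = 0.3770; √K_a = 0.6140.
The active pressure is zero where K_a γ z = 2c√K_a, so z_c = 2c/(γ√K_a) = 2×24.7/(16.0×0.6140) = 5.028 m.

5.03 m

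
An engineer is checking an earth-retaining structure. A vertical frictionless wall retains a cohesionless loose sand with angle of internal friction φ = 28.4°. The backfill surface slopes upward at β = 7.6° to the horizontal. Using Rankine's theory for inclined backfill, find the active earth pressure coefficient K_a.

K_a = cos β · (cos β − √(cos²β − cos²φ)) / (cos β + √(cos²β − cos²φ)).
cos β = 0.9912, cos φ = 0.8796, √(cos²β − cos²φ) = 0.4569.
K_a = 0.9912 × (0.9912 − 0.4569)/(0.9912 + 0.4569) = 0.3658.

0.366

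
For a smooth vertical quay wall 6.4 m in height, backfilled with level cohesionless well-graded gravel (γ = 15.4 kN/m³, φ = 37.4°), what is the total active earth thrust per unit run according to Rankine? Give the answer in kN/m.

K_a = tan²(45° − φ/2) = 0.2443.
P_a = ½ K_a γ H² = 0.5 × 0.2443 × 15.4 × 6.4² = 77.04 kN/m.

77.0 kN/m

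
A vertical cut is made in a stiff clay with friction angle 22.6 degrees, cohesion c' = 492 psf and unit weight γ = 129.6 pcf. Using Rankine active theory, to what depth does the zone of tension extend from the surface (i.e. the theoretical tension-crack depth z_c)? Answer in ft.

11.4 ft

K_a = tan²(45° − 22.6°/2) = 0.4448; √K_a = 0.6669.
The active pressure is zero where K_a γ z = 2c√K_a, so z_c = 2c/(γ√K_a) = 2×492/(129.6×0.6669) = 11.38 ft.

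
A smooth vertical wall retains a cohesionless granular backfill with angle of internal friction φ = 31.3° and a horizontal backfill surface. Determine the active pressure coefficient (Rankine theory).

0.316

K_a = (1 − sin φ)/(1 + sin φ) = (1 − sin 31.3°)/(1 + sin 31.3°) = 0.3162.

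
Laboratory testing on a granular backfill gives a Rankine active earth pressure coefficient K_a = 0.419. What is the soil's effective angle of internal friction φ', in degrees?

K_a = tan²(45° − φ/2) ⇒ 45° − φ/2 = arctan(√0.419) = 32.92°.
φ = 2(45° − 32.92°) = 24.17°.

24.2°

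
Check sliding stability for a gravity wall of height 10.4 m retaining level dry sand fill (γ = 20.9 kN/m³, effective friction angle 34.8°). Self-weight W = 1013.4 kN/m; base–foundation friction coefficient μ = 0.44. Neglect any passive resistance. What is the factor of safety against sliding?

K_a = tan²(45° − 34.8°/2) = 0.2733.
P_a = ½K_aγH² = 0.5×0.2733×20.9×10.4² = 308.9 kN/m, acting at H/3 = 3.467 m above the base.
FS_sliding = μW / P_a = 0.44×1013.4 / 308.9 = 1.443.

1.44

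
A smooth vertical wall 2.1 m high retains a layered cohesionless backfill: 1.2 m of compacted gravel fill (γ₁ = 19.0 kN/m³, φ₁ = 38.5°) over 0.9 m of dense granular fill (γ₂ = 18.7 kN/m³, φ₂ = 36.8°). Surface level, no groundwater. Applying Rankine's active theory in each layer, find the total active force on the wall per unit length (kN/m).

K_a1 = tan²(45°−38.5°/2) = 0.2327; K_a2 = tan²(45°−36.8°/2) = 0.2508.
Layer 1: σ at base = K_a1 γ₁ h₁ = 5.305 kPa; P₁ = ½×5.305×1.2 = 3.183.
Layer 2: σ_v at top = γ₁h₁ = 22.80; σ_h top = K_a2×22.80 = 5.717; σ_h base = K_a2×(22.80+18.7×0.9) = 9.938.
P₂ = ½(5.717+9.938)×0.9 = 7.045. Total P_a = 3.183+7.045 = 10.23 kN/m.

10.2 kN/m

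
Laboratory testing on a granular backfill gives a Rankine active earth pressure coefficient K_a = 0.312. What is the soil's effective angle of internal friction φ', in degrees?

31.6°

K_a = tan²(45° − φ/2) ⇒ 45° − φ/2 = arctan(√0.312) = 29.19°.
φ = 2(45° − 29.19°) = 31.63°.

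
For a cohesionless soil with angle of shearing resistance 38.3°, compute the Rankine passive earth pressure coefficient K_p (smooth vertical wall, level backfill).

K_p = (1 + sin φ)/(1 − sin φ) = tan²(45° + 38.3°/2) = 4.260.

4.26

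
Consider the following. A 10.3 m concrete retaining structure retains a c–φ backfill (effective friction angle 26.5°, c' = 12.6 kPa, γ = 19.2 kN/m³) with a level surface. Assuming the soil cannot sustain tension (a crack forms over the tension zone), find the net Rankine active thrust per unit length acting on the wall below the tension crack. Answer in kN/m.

246 kN/m

K_a = 0.3829; √K_a = 0.6188.
Tension-crack depth z_c = 2c/(γ√K_a) = 2×12.6/(19.2×0.6188) = 2.121 m.
σ_a at base = K_a γ H − 2c√K_a = 0.3829×19.2×10.3 − 2×12.6×0.6188 = 60.14 kPa.
P_a = ½ × 60.14 × (H − z_c) = 0.5×60.14×8.179 = 245.9 kN/m.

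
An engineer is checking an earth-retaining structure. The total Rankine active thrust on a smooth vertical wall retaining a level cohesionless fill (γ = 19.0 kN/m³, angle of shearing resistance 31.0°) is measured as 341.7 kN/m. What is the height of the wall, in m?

K_a = 0.3201. P_a = ½ K_a γ H² ⇒ H = √(2P_a/(K_a γ)).
H = √(2×341.7/(0.3201×19.0)) = 10.60 m.

10.6 m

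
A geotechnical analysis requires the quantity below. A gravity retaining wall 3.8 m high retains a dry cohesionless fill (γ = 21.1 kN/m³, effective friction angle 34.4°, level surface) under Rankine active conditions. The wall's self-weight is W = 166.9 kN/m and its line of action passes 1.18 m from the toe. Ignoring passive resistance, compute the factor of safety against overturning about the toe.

3.67

K_a = tan²(45° − 34.4°/2) = 0.2780.
P_a = ½K_aγH² = 0.5×0.2780×21.1×3.8² = 42.35 kN/m, acting at H/3 = 1.267 m above the base.
Overturning moment M_o = P_a × H/3 = 42.35 × 1.267 = 53.64.
Resisting moment M_r = W × 1.18 = 166.9 × 1.18 = 196.9.
FS_overturning = M_r/M_o = 196.9/53.64 = 3.671.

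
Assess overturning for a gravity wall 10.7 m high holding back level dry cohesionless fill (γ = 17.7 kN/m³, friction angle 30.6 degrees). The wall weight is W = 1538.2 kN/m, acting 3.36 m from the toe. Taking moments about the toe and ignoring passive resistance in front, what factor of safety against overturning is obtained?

K_a = tan²(45° − 30.6°/2) = 0.3253.
P_a = ½K_aγH² = 0.5×0.3253×17.7×10.7² = 329.7 kN/m, acting at H/3 = 3.567 m above the base.
Overturning moment M_o = P_a × H/3 = 329.7 × 3.567 = 1176.
Resisting moment M_r = W × 3.36 = 1538.2 × 3.36 = 5168.
FS_overturning = M_r/M_o = 5168/1176 = 4.396.

4.40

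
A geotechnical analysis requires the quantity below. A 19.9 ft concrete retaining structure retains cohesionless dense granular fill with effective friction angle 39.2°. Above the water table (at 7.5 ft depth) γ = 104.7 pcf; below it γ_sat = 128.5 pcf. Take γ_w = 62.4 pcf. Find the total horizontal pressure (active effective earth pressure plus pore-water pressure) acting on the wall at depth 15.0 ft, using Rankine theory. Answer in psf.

757 psf

K_a = (1 − sin φ)/(1 + sin φ) = 0.2255.
γ' = 128.5 − 62.4 = 66.10 pcf.
Effective vertical stress at 15.0 ft: σ'_v = 104.7×7.5 + 66.10×7.50 = 1281 psf.
σ'_h = K_a σ'_v = 0.2255 × 1281 = 288.8 psf; u = γ_w × 7.50 = 468.0 psf.
Total σ_h = 288.8 + 468.0 = 756.8 psf.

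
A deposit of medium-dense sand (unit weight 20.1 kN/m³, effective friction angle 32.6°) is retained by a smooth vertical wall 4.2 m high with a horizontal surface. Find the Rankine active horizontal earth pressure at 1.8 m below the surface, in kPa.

10.8 kPa

K_a = (1 − sin φ)/(1 + sin φ) = 0.2997.
σ_h = K_a γ z = 0.2997 × 20.1 × 1.8 = 10.84 kPa.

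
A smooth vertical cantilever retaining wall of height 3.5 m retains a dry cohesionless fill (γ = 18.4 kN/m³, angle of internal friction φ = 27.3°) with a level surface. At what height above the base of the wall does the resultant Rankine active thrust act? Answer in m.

1.17 m

K_a = 0.3711.
The pressure distribution is triangular, so the resultant acts at H/3 above the base = 3.5/3 = 1.167 m.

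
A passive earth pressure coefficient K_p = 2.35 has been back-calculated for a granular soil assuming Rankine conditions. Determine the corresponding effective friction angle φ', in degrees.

23.8°

K_p = (1+sin φ)/(1−sin φ) ⇒ sin φ = (K_p − 1)/(K_p + 1) = 0.4030.
φ = arcsin(0.4030) = 23.76°.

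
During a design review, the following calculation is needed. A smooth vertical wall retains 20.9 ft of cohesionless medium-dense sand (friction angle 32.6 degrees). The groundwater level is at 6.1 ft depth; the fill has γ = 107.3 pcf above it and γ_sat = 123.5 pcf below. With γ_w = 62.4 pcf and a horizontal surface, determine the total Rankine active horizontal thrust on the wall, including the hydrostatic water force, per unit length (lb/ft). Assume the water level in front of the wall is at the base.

12300 lb/ft

K_a = tan²(45° − φ/2) = 0.2997.
γ' = 123.5 − 62.4 = 61.10 pcf. Depth below WT = 14.8 ft.
σ'_h at WT = K_a γ d_w = 196.2 psf; at base = 196.2 + K_a γ' × 14.8 = 467.2 psf.
P₁ (0–6.1 ft) = ½×196.2×6.1 = 598.4. P₂ (6.1–20.9 ft) = ½(196.2+467.2)×14.8 = 4909.
P_w = ½ γ_w h₂² = 0.5×62.4×14.8² = 6834. Total = 598.4+4909+6834 = 12340 lb/ft.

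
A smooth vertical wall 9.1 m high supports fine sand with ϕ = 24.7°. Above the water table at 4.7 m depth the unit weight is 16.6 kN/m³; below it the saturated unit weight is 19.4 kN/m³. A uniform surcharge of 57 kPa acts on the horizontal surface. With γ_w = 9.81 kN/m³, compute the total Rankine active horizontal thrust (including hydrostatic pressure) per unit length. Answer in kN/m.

K_a = tan²(45° − φ/2) = 0.4106.
γ' = 19.4 − 9.81 = 9.590 kN/m³. h₂ = H − d_w = 4.4 m.
σ'_h: at surface K_a·q = 23.40; at WT K_a(q+γd_w) = 55.44; at base K_a(q+γd_w+γ'h₂) = 72.76 kPa.
P₁ = ½(23.40+55.44)×4.7 = 185.3; P₂ = ½(55.44+72.76)×4.4 = 282.0; P_w = ½γ_w h₂² = 94.96.
Total = 185.3+282.0+94.96 = 562.3 kN/m.

562 kN/m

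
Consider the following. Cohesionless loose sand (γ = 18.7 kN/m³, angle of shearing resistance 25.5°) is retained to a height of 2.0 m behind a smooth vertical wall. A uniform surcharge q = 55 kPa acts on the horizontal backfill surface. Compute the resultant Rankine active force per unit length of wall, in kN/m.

58.7 kN/m

K_a = tan²(45° − φ/2) = 0.3981.
Soil triangle: ½ K_a γ H² = 0.5×0.3981×18.7×2.0² = 14.89 kN/m.
Surcharge rectangle: K_a q H = 0.3981×55×2.0 = 43.79 kN/m.
Total = 14.89 + 43.79 = 58.68 kN/m.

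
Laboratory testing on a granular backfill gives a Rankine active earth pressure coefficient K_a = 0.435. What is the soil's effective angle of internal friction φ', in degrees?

K_a = tan²(45° − φ/2) ⇒ 45° − φ/2 = arctan(√0.435) = 33.41°.
φ = 2(45° − 33.41°) = 23.19°.

23.2°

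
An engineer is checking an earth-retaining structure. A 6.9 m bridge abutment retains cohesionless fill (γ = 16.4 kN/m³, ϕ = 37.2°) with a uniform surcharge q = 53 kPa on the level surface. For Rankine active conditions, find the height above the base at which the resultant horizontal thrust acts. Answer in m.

K_a = 0.2464.
Triangular part P₁ = ½K_aγH² = 96.20 at H/3 = 2.300 m; rectangular part P₂ = K_a q H = 90.11 at H/2 = 3.450 m.
ȳ = (P₁·2.300 + P₂·3.450)/(P₁+P₂) = 2.856 m.

2.86 m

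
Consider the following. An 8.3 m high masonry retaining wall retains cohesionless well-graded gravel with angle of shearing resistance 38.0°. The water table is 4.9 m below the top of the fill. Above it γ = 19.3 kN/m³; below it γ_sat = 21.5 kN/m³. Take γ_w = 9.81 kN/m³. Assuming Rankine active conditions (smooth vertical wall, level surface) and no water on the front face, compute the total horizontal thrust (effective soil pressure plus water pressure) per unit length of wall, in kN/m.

204 kN/m

K_a = tan²(45° − φ/2) = 0.2379.
γ' = 21.5 − 9.81 = 11.69 kN/m³. Depth below WT = 3.4 m.
σ'_h at WT = K_a γ d_w = 22.50 kPa; at base = 22.50 + K_a γ' × 3.4 = 31.95 kPa.
P₁ (0–4.9 m) = ½×22.50×4.9 = 55.12. P₂ (4.9–8.3 m) = ½(22.50+31.95)×3.4 = 92.56.
P_w = ½ γ_w h₂² = 0.5×9.81×3.4² = 56.70. Total = 55.12+92.56+56.70 = 204.4 kN/m.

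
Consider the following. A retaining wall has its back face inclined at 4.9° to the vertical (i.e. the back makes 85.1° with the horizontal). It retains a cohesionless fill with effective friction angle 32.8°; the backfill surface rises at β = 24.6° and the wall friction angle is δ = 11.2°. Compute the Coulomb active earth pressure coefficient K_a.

0.462

K_a = sin²(α+φ) / [sin²α · sin(α−δ) · (1 + √{sin(φ+δ)sin(φ−β) / (sin(α−δ)sin(α+β))})²].
With α = 85.1°, φ = 32.8°, δ = 11.2°, β = 24.6°: K_a = 0.4623.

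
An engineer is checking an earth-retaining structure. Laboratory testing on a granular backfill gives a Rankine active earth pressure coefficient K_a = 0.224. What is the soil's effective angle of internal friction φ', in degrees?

39.3°

K_a = tan²(45° − φ/2) ⇒ 45° − φ/2 = arctan(√0.224) = 25.33°.
φ = 2(45° − 25.33°) = 39.34°.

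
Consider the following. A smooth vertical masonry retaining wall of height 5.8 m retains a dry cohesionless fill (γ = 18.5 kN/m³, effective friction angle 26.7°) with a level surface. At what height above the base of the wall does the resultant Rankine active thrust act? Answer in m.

1.93 m

K_a = 0.3800.
The pressure distribution is triangular, so the resultant acts at H/3 above the base = 5.8/3 = 1.933 m.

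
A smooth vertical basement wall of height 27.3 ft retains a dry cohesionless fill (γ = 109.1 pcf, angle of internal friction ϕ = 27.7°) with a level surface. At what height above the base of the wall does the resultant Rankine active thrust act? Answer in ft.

9.10 ft

K_a = 0.3653.
The pressure distribution is triangular, so the resultant acts at H/3 above the base = 27.3/3 = 9.100 ft.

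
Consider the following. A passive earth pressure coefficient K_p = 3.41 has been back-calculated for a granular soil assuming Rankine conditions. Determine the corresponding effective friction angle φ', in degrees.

K_p = (1+sin φ)/(1−sin φ) ⇒ sin φ = (K_p − 1)/(K_p + 1) = 0.5465.
φ = arcsin(0.5465) = 33.13°.

33.1°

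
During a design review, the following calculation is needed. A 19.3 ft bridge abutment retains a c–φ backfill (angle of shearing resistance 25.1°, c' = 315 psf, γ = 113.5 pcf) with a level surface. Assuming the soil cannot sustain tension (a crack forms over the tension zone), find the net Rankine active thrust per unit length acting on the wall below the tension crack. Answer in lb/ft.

2560 lb/ft

K_a = 0.4043; √K_a = 0.6358.
Tension-crack depth z_c = 2c/(γ√K_a) = 2×315/(113.5×0.6358) = 8.730 ft.
σ_a at base = K_a γ H − 2c√K_a = 0.4043×113.5×19.3 − 2×315×0.6358 = 485.1 psf.
P_a = ½ × 485.1 × (H − z_c) = 0.5×485.1×10.57 = 2564 lb/ft.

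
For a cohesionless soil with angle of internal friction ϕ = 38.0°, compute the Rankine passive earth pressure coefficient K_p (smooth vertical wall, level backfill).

K_p = (1 + sin φ)/(1 − sin φ) = tan²(45° + 38.0°/2) = 4.204.

4.20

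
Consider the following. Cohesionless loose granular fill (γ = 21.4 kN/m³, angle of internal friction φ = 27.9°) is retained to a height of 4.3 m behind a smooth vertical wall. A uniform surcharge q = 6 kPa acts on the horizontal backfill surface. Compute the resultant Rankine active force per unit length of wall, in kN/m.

81.1 kN/m

K_a = tan²(45° − φ/2) = 0.3625.
Soil triangle: ½ K_a γ H² = 0.5×0.3625×21.4×4.3² = 71.71 kN/m.
Surcharge rectangle: K_a q H = 0.3625×6×4.3 = 9.352 kN/m.
Total = 71.71 + 9.352 = 81.06 kN/m.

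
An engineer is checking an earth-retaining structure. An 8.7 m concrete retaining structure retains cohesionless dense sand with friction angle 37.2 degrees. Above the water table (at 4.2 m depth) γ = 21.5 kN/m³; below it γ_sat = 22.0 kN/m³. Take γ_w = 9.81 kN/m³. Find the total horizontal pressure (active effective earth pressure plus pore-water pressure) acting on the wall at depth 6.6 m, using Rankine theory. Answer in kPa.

K_a = (1 − sin φ)/(1 + sin φ) = 0.2464.
γ' = 22.0 − 9.81 = 12.19 kN/m³.
Effective vertical stress at 6.6 m: σ'_v = 21.5×4.2 + 12.19×2.40 = 119.6 kPa.
σ'_h = K_a σ'_v = 0.2464 × 119.6 = 29.46 kPa; u = γ_w × 2.40 = 23.54 kPa.
Total σ_h = 29.46 + 23.54 = 53.00 kPa.

53.0 kPa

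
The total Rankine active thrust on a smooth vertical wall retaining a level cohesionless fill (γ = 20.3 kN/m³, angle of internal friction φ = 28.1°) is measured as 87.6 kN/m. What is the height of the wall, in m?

4.90 m

K_a = 0.3596. P_a = ½ K_a γ H² ⇒ H = √(2P_a/(K_a γ)).
H = √(2×87.6/(0.3596×20.3)) = 4.899 m.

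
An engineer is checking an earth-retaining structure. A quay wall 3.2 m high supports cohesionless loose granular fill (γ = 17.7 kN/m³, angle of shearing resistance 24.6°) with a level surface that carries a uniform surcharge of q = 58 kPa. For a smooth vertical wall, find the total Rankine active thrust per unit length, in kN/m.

K_a = tan²(45° − φ/2) = 0.4121.
Soil triangle: ½ K_a γ H² = 0.5×0.4121×17.7×3.2² = 37.35 kN/m.
Surcharge rectangle: K_a q H = 0.4121×58×3.2 = 76.49 kN/m.
Total = 37.35 + 76.49 = 113.8 kN/m.

114 kN/m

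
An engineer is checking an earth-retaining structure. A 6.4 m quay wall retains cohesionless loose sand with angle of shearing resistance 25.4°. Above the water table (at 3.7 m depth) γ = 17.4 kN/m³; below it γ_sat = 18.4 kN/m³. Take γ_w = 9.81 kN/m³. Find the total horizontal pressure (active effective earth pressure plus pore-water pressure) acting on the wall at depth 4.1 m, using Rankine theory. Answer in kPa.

K_a = (1 − sin φ)/(1 + sin φ) = 0.3996.
γ' = 18.4 − 9.81 = 8.590 kN/m³.
Effective vertical stress at 4.1 m: σ'_v = 17.4×3.7 + 8.590×0.400 = 67.82 kPa.
σ'_h = K_a σ'_v = 0.3996 × 67.82 = 27.10 kPa; u = γ_w × 0.400 = 3.924 kPa.
Total σ_h = 27.10 + 3.924 = 31.03 kPa.

31.0 kPa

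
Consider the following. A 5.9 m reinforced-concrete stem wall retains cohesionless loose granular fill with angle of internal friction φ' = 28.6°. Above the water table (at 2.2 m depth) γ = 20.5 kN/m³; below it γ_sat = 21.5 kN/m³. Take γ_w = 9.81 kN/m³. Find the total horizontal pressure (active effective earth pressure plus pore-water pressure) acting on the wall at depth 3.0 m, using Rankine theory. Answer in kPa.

K_a = (1 − sin φ)/(1 + sin φ) = 0.3525.
γ' = 21.5 − 9.81 = 11.69 kN/m³.
Effective vertical stress at 3.0 m: σ'_v = 20.5×2.2 + 11.69×0.800 = 54.45 kPa.
σ'_h = K_a σ'_v = 0.3525 × 54.45 = 19.20 kPa; u = γ_w × 0.800 = 7.848 kPa.
Total σ_h = 19.20 + 7.848 = 27.04 kPa.

27.0 kPa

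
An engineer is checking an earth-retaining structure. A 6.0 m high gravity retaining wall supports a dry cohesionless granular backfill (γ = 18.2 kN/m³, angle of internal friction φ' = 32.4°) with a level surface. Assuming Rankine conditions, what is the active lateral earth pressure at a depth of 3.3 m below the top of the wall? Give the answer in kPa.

K_a = (1 − sin φ)/(1 + sin φ) = 0.3022.
σ_h = K_a γ z = 0.3022 × 18.2 × 3.3 = 18.15 kPa.

18.2 kPa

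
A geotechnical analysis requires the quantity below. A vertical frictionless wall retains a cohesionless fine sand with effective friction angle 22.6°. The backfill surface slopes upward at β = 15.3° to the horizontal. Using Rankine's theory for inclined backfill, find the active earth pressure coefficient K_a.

K_a = cos β · (cos β − √(cos²β − cos²φ)) / (cos β + √(cos²β − cos²φ)).
cos β = 0.9646, cos φ = 0.9232, √(cos²β − cos²φ) = 0.2794.
K_a = 0.9646 × (0.9646 − 0.2794)/(0.9646 + 0.2794) = 0.5313.

0.531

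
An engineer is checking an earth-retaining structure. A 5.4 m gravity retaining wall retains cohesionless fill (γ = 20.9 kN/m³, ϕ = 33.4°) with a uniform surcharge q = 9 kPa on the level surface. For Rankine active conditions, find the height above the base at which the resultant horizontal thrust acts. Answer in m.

1.92 m

K_a = 0.2899.
Triangular part P₁ = ½K_aγH² = 88.35 at H/3 = 1.800 m; rectangular part P₂ = K_a q H = 14.09 at H/2 = 2.700 m.
ȳ = (P₁·1.800 + P₂·2.700)/(P₁+P₂) = 1.924 m.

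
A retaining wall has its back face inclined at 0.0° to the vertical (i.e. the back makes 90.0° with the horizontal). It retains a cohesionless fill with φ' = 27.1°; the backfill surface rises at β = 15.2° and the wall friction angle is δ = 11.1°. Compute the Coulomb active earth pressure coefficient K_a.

0.432

K_a = sin²(α+φ) / [sin²α · sin(α−δ) · (1 + √{sin(φ+δ)sin(φ−β) / (sin(α−δ)sin(α+β))})²].
With α = 90.0°, φ = 27.1°, δ = 11.1°, β = 15.2°: K_a = 0.4322.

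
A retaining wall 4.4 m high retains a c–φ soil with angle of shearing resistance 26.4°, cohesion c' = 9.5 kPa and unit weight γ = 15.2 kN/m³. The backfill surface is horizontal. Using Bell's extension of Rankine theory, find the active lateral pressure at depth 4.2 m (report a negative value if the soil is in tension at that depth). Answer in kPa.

K_a = (1 − sin φ)/(1 + sin φ) = 0.3844.
σ_a = K_a γ z − 2c√K_a = 0.3844×15.2×4.2 − 2×9.5×0.6200 = 12.76 kPa.

12.8 kPa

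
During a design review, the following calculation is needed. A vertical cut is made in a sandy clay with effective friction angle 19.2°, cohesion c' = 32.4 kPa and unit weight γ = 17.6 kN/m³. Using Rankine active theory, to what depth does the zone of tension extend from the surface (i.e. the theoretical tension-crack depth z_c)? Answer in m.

5.18 m

K_a = tan²(45° − 19.2°/2) = 0.5050; √K_a = 0.7107.
The active pressure is zero where K_a γ z = 2c√K_a, so z_c = 2c/(γ√K_a) = 2×32.4/(17.6×0.7107) = 5.181 m.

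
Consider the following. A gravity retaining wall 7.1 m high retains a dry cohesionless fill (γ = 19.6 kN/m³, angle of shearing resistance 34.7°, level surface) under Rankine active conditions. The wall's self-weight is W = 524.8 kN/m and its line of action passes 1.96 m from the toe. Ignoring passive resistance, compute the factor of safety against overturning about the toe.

K_a = tan²(45° − 34.7°/2) = 0.2745.
P_a = ½K_aγH² = 0.5×0.2745×19.6×7.1² = 135.6 kN/m, acting at H/3 = 2.367 m above the base.
Overturning moment M_o = P_a × H/3 = 135.6 × 2.367 = 320.9.
Resisting moment M_r = W × 1.96 = 524.8 × 1.96 = 1029.
FS_overturning = M_r/M_o = 1029/320.9 = 3.205.

3.21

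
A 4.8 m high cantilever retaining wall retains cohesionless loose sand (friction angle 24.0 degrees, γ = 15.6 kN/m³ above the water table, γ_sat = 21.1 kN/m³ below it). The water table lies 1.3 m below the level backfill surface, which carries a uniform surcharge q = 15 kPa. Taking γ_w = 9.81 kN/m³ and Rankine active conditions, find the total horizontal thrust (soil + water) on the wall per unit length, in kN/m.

K_a = tan²(45° − φ/2) = 0.4217.
γ' = 21.1 − 9.81 = 11.29 kN/m³. h₂ = H − d_w = 3.5 m.
σ'_h: at surface K_a·q = 6.326; at WT K_a(q+γd_w) = 14.88; at base K_a(q+γd_w+γ'h₂) = 31.54 kPa.
P₁ = ½(6.326+14.88)×1.3 = 13.78; P₂ = ½(14.88+31.54)×3.5 = 81.24; P_w = ½γ_w h₂² = 60.09.
Total = 13.78+81.24+60.09 = 155.1 kN/m.

155 kN/m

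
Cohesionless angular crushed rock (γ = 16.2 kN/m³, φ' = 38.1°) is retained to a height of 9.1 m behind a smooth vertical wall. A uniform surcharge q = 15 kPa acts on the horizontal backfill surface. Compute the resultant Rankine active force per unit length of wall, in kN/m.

K_a = tan²(45° − φ/2) = 0.2368.
Soil triangle: ½ K_a γ H² = 0.5×0.2368×16.2×9.1² = 158.9 kN/m.
Surcharge rectangle: K_a q H = 0.2368×15×9.1 = 32.33 kN/m.
Total = 158.9 + 32.33 = 191.2 kN/m.

191 kN/m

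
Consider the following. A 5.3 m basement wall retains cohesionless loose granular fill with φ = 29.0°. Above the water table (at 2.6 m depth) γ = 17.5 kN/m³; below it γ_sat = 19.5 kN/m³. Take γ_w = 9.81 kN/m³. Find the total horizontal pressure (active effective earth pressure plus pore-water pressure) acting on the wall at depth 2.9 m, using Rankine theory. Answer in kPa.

K_a = (1 − sin φ)/(1 + sin φ) = 0.3470.
γ' = 19.5 − 9.81 = 9.690 kN/m³.
Effective vertical stress at 2.9 m: σ'_v = 17.5×2.6 + 9.690×0.300 = 48.41 kPa.
σ'_h = K_a σ'_v = 0.3470 × 48.41 = 16.80 kPa; u = γ_w × 0.300 = 2.943 kPa.
Total σ_h = 16.80 + 2.943 = 19.74 kPa.

19.7 kPa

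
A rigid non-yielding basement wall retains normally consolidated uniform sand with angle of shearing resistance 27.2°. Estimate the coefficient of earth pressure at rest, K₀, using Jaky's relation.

0.543

K₀ = 1 − sin φ' = 1 − sin 27.2° = 0.5429.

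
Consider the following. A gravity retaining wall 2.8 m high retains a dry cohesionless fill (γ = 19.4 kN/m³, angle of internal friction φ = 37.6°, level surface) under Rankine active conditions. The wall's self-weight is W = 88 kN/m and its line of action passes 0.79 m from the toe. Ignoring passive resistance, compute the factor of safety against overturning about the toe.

4.05

K_a = tan²(45° − 37.6°/2) = 0.2421.
P_a = ½K_aγH² = 0.5×0.2421×19.4×2.8² = 18.41 kN/m, acting at H/3 = 0.9333 m above the base.
Overturning moment M_o = P_a × H/3 = 18.41 × 0.9333 = 17.19.
Resisting moment M_r = W × 0.79 = 88 × 0.79 = 69.52.
FS_overturning = M_r/M_o = 69.52/17.19 = 4.045.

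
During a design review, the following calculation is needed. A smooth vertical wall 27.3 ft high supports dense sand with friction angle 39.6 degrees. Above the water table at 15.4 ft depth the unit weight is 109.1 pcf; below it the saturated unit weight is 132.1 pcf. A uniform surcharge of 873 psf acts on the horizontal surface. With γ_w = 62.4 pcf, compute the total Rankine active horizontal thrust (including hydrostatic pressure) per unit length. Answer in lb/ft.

K_a = tan²(45° − φ/2) = 0.2214.
γ' = 132.1 − 62.4 = 69.70 pcf. h₂ = H − d_w = 11.9 ft.
σ'_h: at surface K_a·q = 193.3; at WT K_a(q+γd_w) = 565.3; at base K_a(q+γd_w+γ'h₂) = 749.0 psf.
P₁ = ½(193.3+565.3)×15.4 = 5842; P₂ = ½(565.3+749.0)×11.9 = 7820; P_w = ½γ_w h₂² = 4418.
Total = 5842+7820+4418 = 18080 lb/ft.

18100 lb/ft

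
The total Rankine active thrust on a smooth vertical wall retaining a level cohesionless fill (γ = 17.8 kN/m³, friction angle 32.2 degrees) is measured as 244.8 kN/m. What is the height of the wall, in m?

9.50 m

K_a = 0.3047. P_a = ½ K_a γ H² ⇒ H = √(2P_a/(K_a γ)).
H = √(2×244.8/(0.3047×17.8)) = 9.501 m.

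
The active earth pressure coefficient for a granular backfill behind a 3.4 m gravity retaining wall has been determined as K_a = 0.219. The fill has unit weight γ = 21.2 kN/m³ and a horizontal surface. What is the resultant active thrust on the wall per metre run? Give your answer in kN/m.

26.8 kN/m

P = ½ K_a γ H² = 0.5 × 0.219 × 21.2 × 3.4² = 26.84 kN/m.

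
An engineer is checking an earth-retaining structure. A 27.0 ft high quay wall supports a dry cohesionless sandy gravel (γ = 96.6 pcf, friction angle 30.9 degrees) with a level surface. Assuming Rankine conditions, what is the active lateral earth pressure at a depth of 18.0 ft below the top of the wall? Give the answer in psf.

559 psf

K_a = (1 − sin φ)/(1 + sin φ) = 0.3214.
σ_h = K_a γ z = 0.3214 × 96.6 × 18.0 = 558.9 psf.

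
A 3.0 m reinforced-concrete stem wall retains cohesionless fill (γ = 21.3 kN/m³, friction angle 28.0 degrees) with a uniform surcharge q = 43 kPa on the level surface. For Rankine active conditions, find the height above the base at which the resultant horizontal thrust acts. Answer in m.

K_a = 0.3610.
Triangular part P₁ = ½K_aγH² = 34.61 at H/3 = 1.000 m; rectangular part P₂ = K_a q H = 46.57 at H/2 = 1.500 m.
ȳ = (P₁·1.000 + P₂·1.500)/(P₁+P₂) = 1.287 m.

1.29 m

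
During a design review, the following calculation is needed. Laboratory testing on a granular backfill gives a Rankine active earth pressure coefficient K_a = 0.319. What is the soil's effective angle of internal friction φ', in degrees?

K_a = tan²(45° − φ/2) ⇒ 45° − φ/2 = arctan(√0.319) = 29.46°.
φ = 2(45° − 29.46°) = 31.08°.

31.1°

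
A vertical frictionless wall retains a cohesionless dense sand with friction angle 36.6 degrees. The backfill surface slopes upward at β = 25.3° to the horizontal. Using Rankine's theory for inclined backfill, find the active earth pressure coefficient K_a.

K_a = cos β · (cos β − √(cos²β − cos²φ)) / (cos β + √(cos²β − cos²φ)).
cos β = 0.9041, cos φ = 0.8028, √(cos²β − cos²φ) = 0.4158.
K_a = 0.9041 × (0.9041 − 0.4158)/(0.9041 + 0.4158) = 0.3345.

0.335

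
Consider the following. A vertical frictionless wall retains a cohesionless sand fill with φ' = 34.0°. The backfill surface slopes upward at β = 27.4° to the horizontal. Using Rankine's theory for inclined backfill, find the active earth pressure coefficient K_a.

0.420

K_a = cos β · (cos β − √(cos²β − cos²φ)) / (cos β + √(cos²β − cos²φ)).
cos β = 0.8878, cos φ = 0.8290, √(cos²β − cos²φ) = 0.3177.
K_a = 0.8878 × (0.8878 − 0.3177)/(0.8878 + 0.3177) = 0.4199.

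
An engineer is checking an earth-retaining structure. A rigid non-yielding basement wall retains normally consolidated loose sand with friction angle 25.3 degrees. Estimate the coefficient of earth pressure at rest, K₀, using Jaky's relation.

0.573

K₀ = 1 − sin φ' = 1 − sin 25.3° = 0.5726.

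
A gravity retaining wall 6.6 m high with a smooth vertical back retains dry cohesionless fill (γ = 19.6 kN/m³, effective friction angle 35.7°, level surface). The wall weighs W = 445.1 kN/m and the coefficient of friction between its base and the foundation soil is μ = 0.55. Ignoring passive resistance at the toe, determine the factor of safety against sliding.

K_a = tan²(45° − 35.7°/2) = 0.2630.
P_a = ½K_aγH² = 0.5×0.2630×19.6×6.6² = 112.3 kN/m, acting at H/3 = 2.200 m above the base.
FS_sliding = μW / P_a = 0.55×445.1 / 112.3 = 2.181.

2.18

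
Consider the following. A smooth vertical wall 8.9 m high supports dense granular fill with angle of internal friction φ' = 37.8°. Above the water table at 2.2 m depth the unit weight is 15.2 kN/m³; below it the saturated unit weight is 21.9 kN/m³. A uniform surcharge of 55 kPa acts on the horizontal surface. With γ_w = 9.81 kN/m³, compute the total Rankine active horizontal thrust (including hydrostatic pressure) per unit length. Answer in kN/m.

K_a = tan²(45° − φ/2) = 0.2400.
γ' = 21.9 − 9.81 = 12.09 kN/m³. h₂ = H − d_w = 6.7 m.
σ'_h: at surface K_a·q = 13.20; at WT K_a(q+γd_w) = 21.23; at base K_a(q+γd_w+γ'h₂) = 40.67 kPa.
P₁ = ½(13.20+21.23)×2.2 = 37.87; P₂ = ½(21.23+40.67)×6.7 = 207.3; P_w = ½γ_w h₂² = 220.2.
Total = 37.87+207.3+220.2 = 465.4 kN/m.

465 kN/m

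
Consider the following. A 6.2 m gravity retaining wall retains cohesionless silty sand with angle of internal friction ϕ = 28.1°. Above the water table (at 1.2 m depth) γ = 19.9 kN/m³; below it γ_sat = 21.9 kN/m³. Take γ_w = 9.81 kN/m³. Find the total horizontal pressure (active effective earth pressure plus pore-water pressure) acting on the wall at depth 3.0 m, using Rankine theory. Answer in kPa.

K_a = (1 − sin φ)/(1 + sin φ) = 0.3596.
γ' = 21.9 − 9.81 = 12.09 kN/m³.
Effective vertical stress at 3.0 m: σ'_v = 19.9×1.2 + 12.09×1.80 = 45.64 kPa.
σ'_h = K_a σ'_v = 0.3596 × 45.64 = 16.41 kPa; u = γ_w × 1.80 = 17.66 kPa.
Total σ_h = 16.41 + 17.66 = 34.07 kPa.

34.1 kPa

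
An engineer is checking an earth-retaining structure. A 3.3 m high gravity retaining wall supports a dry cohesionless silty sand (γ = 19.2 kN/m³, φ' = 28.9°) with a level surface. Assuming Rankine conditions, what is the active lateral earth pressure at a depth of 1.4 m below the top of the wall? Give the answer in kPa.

K_a = (1 − sin φ)/(1 + sin φ) = 0.3484.
σ_h = K_a γ z = 0.3484 × 19.2 × 1.4 = 9.364 kPa.

9.36 kPa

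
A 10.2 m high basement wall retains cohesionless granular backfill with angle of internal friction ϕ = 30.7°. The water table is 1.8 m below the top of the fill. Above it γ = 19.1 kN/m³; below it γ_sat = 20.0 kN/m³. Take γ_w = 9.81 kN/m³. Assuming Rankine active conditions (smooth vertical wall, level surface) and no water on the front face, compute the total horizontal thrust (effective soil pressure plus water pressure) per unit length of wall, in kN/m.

K_a = tan²(45° − φ/2) = 0.3240.
γ' = 20.0 − 9.81 = 10.19 kN/m³. Depth below WT = 8.4 m.
σ'_h at WT = K_a γ d_w = 11.14 kPa; at base = 11.14 + K_a γ' × 8.4 = 38.88 kPa.
P₁ (0–1.8 m) = ½×11.14×1.8 = 10.03. P₂ (1.8–10.2 m) = ½(11.14+38.88)×8.4 = 210.1.
P_w = ½ γ_w h₂² = 0.5×9.81×8.4² = 346.1. Total = 10.03+210.1+346.1 = 566.2 kN/m.

566 kN/m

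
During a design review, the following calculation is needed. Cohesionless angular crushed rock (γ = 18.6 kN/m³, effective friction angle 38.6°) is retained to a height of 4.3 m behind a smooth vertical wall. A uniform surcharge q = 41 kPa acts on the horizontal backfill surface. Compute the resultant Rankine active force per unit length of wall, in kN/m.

K_a = tan²(45° − φ/2) = 0.2316.
Soil triangle: ½ K_a γ H² = 0.5×0.2316×18.6×4.3² = 39.83 kN/m.
Surcharge rectangle: K_a q H = 0.2316×41×4.3 = 40.83 kN/m.
Total = 39.83 + 40.83 = 80.66 kN/m.

80.7 kN/m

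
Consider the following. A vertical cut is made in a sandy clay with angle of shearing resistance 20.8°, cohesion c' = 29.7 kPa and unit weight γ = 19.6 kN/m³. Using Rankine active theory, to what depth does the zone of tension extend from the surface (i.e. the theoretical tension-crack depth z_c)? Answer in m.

4.39 m

K_a = tan²(45° − 20.8°/2) = 0.4759; √K_a = 0.6899.
The active pressure is zero where K_a γ z = 2c√K_a, so z_c = 2c/(γ√K_a) = 2×29.7/(19.6×0.6899) = 4.393 m.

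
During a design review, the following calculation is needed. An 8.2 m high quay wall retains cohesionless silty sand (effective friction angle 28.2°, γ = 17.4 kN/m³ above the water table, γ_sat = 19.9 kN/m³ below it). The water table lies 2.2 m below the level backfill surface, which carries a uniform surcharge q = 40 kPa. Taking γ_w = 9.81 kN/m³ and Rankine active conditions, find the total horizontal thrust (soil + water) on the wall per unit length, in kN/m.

456 kN/m

K_a = tan²(45° − φ/2) = 0.3582.
γ' = 19.9 − 9.81 = 10.09 kN/m³. h₂ = H − d_w = 6.0 m.
σ'_h: at surface K_a·q = 14.33; at WT K_a(q+γd_w) = 28.04; at base K_a(q+γd_w+γ'h₂) = 49.72 kPa.
P₁ = ½(14.33+28.04)×2.2 = 46.60; P₂ = ½(28.04+49.72)×6.0 = 233.3; P_w = ½γ_w h₂² = 176.6.
Total = 46.60+233.3+176.6 = 456.5 kN/m.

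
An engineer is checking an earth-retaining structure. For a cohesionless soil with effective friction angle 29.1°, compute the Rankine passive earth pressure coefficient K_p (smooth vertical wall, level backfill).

K_p = (1 + sin φ)/(1 − sin φ) = tan²(45° + 29.1°/2) = 2.894.

2.89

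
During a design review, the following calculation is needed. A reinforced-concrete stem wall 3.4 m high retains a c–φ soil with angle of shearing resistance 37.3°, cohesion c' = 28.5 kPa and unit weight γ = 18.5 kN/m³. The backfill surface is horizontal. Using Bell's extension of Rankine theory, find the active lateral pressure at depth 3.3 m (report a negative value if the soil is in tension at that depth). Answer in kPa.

K_a = (1 − sin φ)/(1 + sin φ) = 0.2453.
σ_a = K_a γ z − 2c√K_a = 0.2453×18.5×3.3 − 2×28.5×0.4953 = -13.26 kPa.

-13.3 kPa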